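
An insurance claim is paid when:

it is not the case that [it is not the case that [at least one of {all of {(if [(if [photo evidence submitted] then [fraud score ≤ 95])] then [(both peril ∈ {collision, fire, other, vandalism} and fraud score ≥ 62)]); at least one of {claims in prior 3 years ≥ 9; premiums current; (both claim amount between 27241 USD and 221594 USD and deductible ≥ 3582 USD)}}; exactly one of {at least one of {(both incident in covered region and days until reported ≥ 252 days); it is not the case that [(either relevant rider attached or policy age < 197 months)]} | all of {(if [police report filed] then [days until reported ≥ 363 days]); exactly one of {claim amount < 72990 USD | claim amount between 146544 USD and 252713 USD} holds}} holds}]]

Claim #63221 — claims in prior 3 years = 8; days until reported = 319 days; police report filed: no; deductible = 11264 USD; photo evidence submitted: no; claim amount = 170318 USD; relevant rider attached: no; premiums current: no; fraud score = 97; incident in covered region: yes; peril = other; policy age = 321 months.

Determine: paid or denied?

Atomic conditions:
  photo evidence submitted: no → false
  fraud score ≤ 95: 97 ≤ 95 is false
  peril ∈ {collision, fire, other, vandalism}: other is in the set → true
  fraud score ≥ 62: 97 ≥ 62 is true
  claims in prior 3 years ≥ 9: 8 ≥ 9 is false
  premiums current: no → false
  claim amount between 27241 USD and 221594 USD: 170318 in [27241, 221594] is true
  deductible ≥ 3582 USD: 11264 ≥ 3582 is true
  incident in covered region: yes → true
  days until reported ≥ 252 days: 319 ≥ 252 is true
  relevant rider attached: no → false
  policy age < 197 months: 321 < 197 is false
  police report filed: no → false
  days until reported ≥ 363 days: 319 ≥ 363 is false
  claim amount < 72990 USD: 170318 < 72990 is false
  claim amount between 146544 USD and 252713 USD: 170318 in [146544, 252713] is true
Combine:
[1.1.1.1.1] false → false (antecedent false ⇒ implication holds) = true
[1.1.1.1.2] true AND true = true
[1.1.1.1] true → true = true
[1.1.1.2.3] true AND true = true
[1.1.1.2] false OR false OR true = true
[1.1.1] true AND true = true
[1.1.2.1.1] true AND true = true
[1.1.2.1.2.1] false OR false = false
[1.1.2.1.2] NOT false = true
[1.1.2.1] true OR true = true
[1.1.2.2.1] false → false (antecedent false ⇒ implication holds) = true
[1.1.2.2.2] exactly-one(false, true) = true
[1.1.2.2] true AND true = true
[1.1.2] exactly-one(true, true) = false
[1.1] true OR false = true
[1] NOT true = false
[root] NOT false = true
Overall: true → paid

Paid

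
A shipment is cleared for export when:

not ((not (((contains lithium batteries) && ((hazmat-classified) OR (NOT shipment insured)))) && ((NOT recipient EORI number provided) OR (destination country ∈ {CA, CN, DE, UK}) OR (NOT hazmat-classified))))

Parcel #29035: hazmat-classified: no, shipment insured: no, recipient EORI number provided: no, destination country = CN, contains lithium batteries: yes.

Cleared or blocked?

Atomic conditions:
  contains lithium batteries: yes → true
  hazmat-classified: no → false
  NOT shipment insured: no → true
  NOT recipient EORI number provided: no → true
  destination country ∈ {CA, CN, DE, UK}: CN is in the set → true
  NOT hazmat-classified: no → true
Combine:
[1.1.1.2] false OR true = true
[1.1.1] true AND true = true
[1.1] NOT true = false
[1.2] true OR true OR true = true
[1] false AND true = false
[root] NOT false = true
Overall: true → cleared

Cleared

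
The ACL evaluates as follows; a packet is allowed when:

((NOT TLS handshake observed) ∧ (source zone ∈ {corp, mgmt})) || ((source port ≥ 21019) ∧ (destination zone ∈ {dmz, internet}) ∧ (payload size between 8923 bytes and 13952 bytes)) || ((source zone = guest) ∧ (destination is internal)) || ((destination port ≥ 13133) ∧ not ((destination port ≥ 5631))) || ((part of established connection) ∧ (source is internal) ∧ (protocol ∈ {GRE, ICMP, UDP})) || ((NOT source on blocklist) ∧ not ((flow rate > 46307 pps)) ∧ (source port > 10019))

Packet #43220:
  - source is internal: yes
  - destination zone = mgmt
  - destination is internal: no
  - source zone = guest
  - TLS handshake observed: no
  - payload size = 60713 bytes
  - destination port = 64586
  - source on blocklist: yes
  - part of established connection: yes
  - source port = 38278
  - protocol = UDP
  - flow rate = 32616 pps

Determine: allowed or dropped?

Atomic conditions:
  NOT TLS handshake observed: no → true
  source zone ∈ {corp, mgmt}: guest is not in the set → false
  source port ≥ 21019: 38278 ≥ 21019 is true
  destination zone ∈ {dmz, internet}: mgmt is not in the set → false
  payload size between 8923 bytes and 13952 bytes: 60713 in [8923, 13952] is false
  source zone = guest: guest == guest is true
  destination is internal: no → false
  destination port ≥ 13133: 64586 ≥ 13133 is true
  destination port ≥ 5631: 64586 ≥ 5631 is true
  part of established connection: yes → true
  source is internal: yes → true
  protocol ∈ {GRE, ICMP, UDP}: UDP is in the set → true
  NOT source on blocklist: yes → false
  flow rate > 46307 pps: 32616 > 46307 is false
  source port > 10019: 38278 > 10019 is true
Combine:
[1] true AND false = false
[2] true AND false AND false = false
[3] true AND false = false
[4.2] NOT true = false
[4] true AND false = false
[5] true AND true AND true = true
[6.2] NOT false = true
[6] false AND true AND true = false
[root] false OR false OR false OR false OR true OR false = true
Overall: true → allowed

Allowed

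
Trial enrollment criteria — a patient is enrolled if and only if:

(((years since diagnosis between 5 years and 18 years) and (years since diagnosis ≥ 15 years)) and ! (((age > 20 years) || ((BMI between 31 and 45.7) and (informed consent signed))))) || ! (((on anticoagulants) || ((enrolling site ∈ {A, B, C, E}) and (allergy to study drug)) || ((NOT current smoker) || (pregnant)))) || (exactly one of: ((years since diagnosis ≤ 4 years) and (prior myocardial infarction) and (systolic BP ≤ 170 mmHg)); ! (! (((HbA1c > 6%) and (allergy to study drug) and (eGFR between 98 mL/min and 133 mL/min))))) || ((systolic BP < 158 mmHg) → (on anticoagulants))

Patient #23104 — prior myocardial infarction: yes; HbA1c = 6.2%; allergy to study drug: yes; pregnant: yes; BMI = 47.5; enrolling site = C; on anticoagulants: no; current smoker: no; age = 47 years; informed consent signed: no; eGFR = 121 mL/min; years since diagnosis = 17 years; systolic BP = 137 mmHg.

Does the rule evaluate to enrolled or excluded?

Enrolled

Atomic conditions:
  years since diagnosis between 5 years and 18 years: 17 in [5, 18] is true
  years since diagnosis ≥ 15 years: 17 ≥ 15 is true
  age > 20 years: 47 > 20 is true
  BMI between 31 and 45.7: 47.5 in [31, 45.7] is false
  informed consent signed: no → false
  on anticoagulants: no → false
  enrolling site ∈ {A, B, C, E}: C is in the set → true
  allergy to study drug: yes → true
  NOT current smoker: no → true
  pregnant: yes → true
  years since diagnosis ≤ 4 years: 17 ≤ 4 is false
  prior myocardial infarction: yes → true
  systolic BP ≤ 170 mmHg: 137 ≤ 170 is true
  HbA1c > 6%: 6.2 > 6 is true
  eGFR between 98 mL/min and 133 mL/min: 121 in [98, 133] is true
  systolic BP < 158 mmHg: 137 < 158 is true
Combine:
[1.1] true AND true = true
[1.2.1.2] false AND false = false
[1.2.1] true OR false = true
[1.2] NOT true = false
[1] true AND false = false
[2.1.2] true AND true = true
[2.1.3] true OR true = true
[2.1] false OR true OR true = true
[2] NOT true = false
[3.1] false AND true AND true = false
[3.2.1.1] true AND true AND true = true
[3.2.1] NOT true = false
[3.2] NOT false = true
[3] exactly-one(false, true) = true
[4] true → false = false
[root] false OR false OR true OR false = true
Overall: true → enrolled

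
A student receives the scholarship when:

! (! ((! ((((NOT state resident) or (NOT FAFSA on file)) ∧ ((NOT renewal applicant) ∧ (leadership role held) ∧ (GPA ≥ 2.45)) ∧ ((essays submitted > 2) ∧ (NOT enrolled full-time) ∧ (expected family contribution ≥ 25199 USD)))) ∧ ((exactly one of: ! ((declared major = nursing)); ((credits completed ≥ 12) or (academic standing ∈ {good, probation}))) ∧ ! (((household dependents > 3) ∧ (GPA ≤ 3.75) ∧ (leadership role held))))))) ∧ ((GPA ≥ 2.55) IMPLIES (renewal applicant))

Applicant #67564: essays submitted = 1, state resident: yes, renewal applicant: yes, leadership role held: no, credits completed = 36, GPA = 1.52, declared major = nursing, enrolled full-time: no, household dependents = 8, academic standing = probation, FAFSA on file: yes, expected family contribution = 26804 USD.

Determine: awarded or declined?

Atomic conditions:
  NOT state resident: yes → false
  NOT FAFSA on file: yes → false
  NOT renewal applicant: yes → false
  leadership role held: no → false
  GPA ≥ 2.45: 1.52 ≥ 2.45 is false
  essays submitted > 2: 1 > 2 is false
  NOT enrolled full-time: no → true
  expected family contribution ≥ 25199 USD: 26804 ≥ 25199 is true
  declared major = nursing: nursing == nursing is true
  credits completed ≥ 12: 36 ≥ 12 is true
  academic standing ∈ {good, probation}: probation is in the set → true
  household dependents > 3: 8 > 3 is true
  GPA ≤ 3.75: 1.52 ≤ 3.75 is true
  GPA ≥ 2.55: 1.52 ≥ 2.55 is false
  renewal applicant: yes → true
Combine:
[1.1.1.1.1.1] false OR false = false
[1.1.1.1.1.2] false AND false AND false = false
[1.1.1.1.1.3] false AND true AND true = false
[1.1.1.1.1] false AND false AND false = false
[1.1.1.1] NOT false = true
[1.1.1.2.1.1] NOT true = false
[1.1.1.2.1.2] true OR true = true
[1.1.1.2.1] exactly-one(false, true) = true
[1.1.1.2.2.1] true AND true AND false = false
[1.1.1.2.2] NOT false = true
[1.1.1.2] true AND true = true
[1.1.1] true AND true = true
[1.1] NOT true = false
[1] NOT false = true
[2] false → true (antecedent false ⇒ implication holds) = true
[root] true AND true = true
Overall: true → awarded

Awarded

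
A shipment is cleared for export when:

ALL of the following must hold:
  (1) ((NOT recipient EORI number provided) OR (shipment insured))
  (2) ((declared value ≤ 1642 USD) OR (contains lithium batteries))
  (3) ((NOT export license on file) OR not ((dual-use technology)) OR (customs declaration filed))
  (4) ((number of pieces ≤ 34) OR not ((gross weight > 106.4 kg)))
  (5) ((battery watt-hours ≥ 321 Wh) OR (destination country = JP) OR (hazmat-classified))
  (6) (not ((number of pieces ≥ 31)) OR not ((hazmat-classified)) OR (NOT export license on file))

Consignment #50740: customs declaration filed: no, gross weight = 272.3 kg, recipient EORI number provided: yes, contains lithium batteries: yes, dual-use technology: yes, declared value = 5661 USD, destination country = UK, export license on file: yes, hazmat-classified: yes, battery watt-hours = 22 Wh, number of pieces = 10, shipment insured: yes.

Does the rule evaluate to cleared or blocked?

Atomic conditions:
  NOT recipient EORI number provided: yes → false
  shipment insured: yes → true
  declared value ≤ 1642 USD: 5661 ≤ 1642 is false
  contains lithium batteries: yes → true
  NOT export license on file: yes → false
  dual-use technology: yes → true
  customs declaration filed: no → false
  number of pieces ≤ 34: 10 ≤ 34 is true
  gross weight > 106.4 kg: 272.3 > 106.4 is true
  battery watt-hours ≥ 321 Wh: 22 ≥ 321 is false
  destination country = JP: UK == JP is false
  hazmat-classified: yes → true
  number of pieces ≥ 31: 10 ≥ 31 is false
Combine:
[1] false OR true = true
[2] false OR true = true
[3.2] NOT true = false
[3] false OR false OR false = false
[4.2] NOT true = false
[4] true OR false = true
[5] false OR false OR true = true
[6.1] NOT false = true
[6.2] NOT true = false
[6] true OR false OR false = true
[root] true AND true AND false AND true AND true AND true = false
Overall: false → blocked

Blocked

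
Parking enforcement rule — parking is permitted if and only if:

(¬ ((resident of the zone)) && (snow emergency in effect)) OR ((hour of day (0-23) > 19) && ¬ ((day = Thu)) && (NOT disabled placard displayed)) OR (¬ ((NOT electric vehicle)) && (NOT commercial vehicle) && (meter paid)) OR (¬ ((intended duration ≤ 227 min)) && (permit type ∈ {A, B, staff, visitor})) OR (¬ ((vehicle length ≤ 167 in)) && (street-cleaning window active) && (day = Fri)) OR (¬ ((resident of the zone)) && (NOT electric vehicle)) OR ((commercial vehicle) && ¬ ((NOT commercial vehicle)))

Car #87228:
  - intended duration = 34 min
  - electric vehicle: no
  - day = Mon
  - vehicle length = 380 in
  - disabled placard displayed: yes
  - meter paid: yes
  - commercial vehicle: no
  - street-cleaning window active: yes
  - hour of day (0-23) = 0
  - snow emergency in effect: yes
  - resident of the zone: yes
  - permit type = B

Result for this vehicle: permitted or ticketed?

Atomic conditions:
  resident of the zone: yes → true
  snow emergency in effect: yes → true
  hour of day (0-23) > 19: 0 > 19 is false
  day = Thu: Mon == Thu is false
  NOT disabled placard displayed: yes → false
  NOT electric vehicle: no → true
  NOT commercial vehicle: no → true
  meter paid: yes → true
  intended duration ≤ 227 min: 34 ≤ 227 is true
  permit type ∈ {A, B, staff, visitor}: B is in the set → true
  vehicle length ≤ 167 in: 380 ≤ 167 is false
  street-cleaning window active: yes → true
  day = Fri: Mon == Fri is false
  commercial vehicle: no → false
Combine:
[1.1] NOT true = false
[1] false AND true = false
[2.2] NOT false = true
[2] false AND true AND false = false
[3.1] NOT true = false
[3] false AND true AND true = false
[4.1] NOT true = false
[4] false AND true = false
[5.1] NOT false = true
[5] true AND true AND false = false
[6.1] NOT true = false
[6] false AND true = false
[7.2] NOT true = false
[7] false AND false = false
[root] false OR false OR false OR false OR false OR false OR false = false
Overall: false → ticketed

Ticketed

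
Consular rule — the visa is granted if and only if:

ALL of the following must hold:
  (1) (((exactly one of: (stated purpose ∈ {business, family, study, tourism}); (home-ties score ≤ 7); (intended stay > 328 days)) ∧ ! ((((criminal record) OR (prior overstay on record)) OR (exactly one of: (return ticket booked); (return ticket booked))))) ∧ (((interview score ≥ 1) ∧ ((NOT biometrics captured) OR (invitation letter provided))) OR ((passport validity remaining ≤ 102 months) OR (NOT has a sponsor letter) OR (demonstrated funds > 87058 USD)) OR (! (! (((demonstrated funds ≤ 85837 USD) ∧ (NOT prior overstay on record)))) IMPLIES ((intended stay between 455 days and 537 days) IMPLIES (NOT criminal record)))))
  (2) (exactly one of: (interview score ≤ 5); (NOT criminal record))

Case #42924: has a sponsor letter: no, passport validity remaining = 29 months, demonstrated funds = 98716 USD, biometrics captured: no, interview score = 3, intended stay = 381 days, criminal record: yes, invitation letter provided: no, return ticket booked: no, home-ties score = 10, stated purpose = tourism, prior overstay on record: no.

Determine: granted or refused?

Atomic conditions:
  stated purpose ∈ {business, family, study, tourism}: tourism is in the set → true
  home-ties score ≤ 7: 10 ≤ 7 is false
  intended stay > 328 days: 381 > 328 is true
  criminal record: yes → true
  prior overstay on record: no → false
  return ticket booked: no → false
  interview score ≥ 1: 3 ≥ 1 is true
  NOT biometrics captured: no → true
  invitation letter provided: no → false
  passport validity remaining ≤ 102 months: 29 ≤ 102 is true
  NOT has a sponsor letter: no → true
  demonstrated funds > 87058 USD: 98716 > 87058 is true
  demonstrated funds ≤ 85837 USD: 98716 ≤ 85837 is false
  NOT prior overstay on record: no → true
  intended stay between 455 days and 537 days: 381 in [455, 537] is false
  NOT criminal record: yes → false
  interview score ≤ 5: 3 ≤ 5 is true
Combine:
[1.1.1] exactly-one(true, false, true) = false
[1.1.2.1.1] true OR false = true
[1.1.2.1.2] exactly-one(false, false) = false
[1.1.2.1] true OR false = true
[1.1.2] NOT true = false
[1.1] false AND false = false
[1.2.1.2] true OR false = true
[1.2.1] true AND true = true
[1.2.2] true OR true OR true = true
[1.2.3.1.1.1] false AND true = false
[1.2.3.1.1] NOT false = true
[1.2.3.1] NOT true = false
[1.2.3.2] false → false (antecedent false ⇒ implication holds) = true
[1.2.3] false → true (antecedent false ⇒ implication holds) = true
[1.2] true OR true OR true = true
[1] false AND true = false
[2] exactly-one(true, false) = true
[root] false AND true = false
Overall: false → refused

Refused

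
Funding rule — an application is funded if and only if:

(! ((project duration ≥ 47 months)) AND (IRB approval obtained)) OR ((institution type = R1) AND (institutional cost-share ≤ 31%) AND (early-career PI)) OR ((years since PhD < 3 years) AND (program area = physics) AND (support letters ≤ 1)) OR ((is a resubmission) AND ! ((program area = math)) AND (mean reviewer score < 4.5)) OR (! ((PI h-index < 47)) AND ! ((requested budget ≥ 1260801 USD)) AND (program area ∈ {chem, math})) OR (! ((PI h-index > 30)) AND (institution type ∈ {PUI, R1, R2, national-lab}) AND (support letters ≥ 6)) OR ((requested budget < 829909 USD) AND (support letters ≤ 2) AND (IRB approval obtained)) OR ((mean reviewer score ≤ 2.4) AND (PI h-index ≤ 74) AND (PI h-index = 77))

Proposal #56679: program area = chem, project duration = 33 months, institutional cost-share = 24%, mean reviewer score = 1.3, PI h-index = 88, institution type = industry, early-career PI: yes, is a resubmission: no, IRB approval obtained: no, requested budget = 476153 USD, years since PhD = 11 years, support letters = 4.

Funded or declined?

Atomic conditions:
  project duration ≥ 47 months: 33 ≥ 47 is false
  IRB approval obtained: no → false
  institution type = R1: industry == R1 is false
  institutional cost-share ≤ 31%: 24 ≤ 31 is true
  early-career PI: yes → true
  years since PhD < 3 years: 11 < 3 is false
  program area = physics: chem == physics is false
  support letters ≤ 1: 4 ≤ 1 is false
  is a resubmission: no → false
  program area = math: chem == math is false
  mean reviewer score < 4.5: 1.3 < 4.5 is true
  PI h-index < 47: 88 < 47 is false
  requested budget ≥ 1260801 USD: 476153 ≥ 1260801 is false
  program area ∈ {chem, math}: chem is in the set → true
  PI h-index > 30: 88 > 30 is true
  institution type ∈ {PUI, R1, R2, national-lab}: industry is not in the set → false
  support letters ≥ 6: 4 ≥ 6 is false
  requested budget < 829909 USD: 476153 < 829909 is true
  support letters ≤ 2: 4 ≤ 2 is false
  mean reviewer score ≤ 2.4: 1.3 ≤ 2.4 is true
  PI h-index ≤ 74: 88 ≤ 74 is false
  PI h-index = 77: 88 == 77 is false
Combine:
[1.1] NOT false = true
[1] true AND false = false
[2] false AND true AND true = false
[3] false AND false AND false = false
[4.2] NOT false = true
[4] false AND true AND true = false
[5.1] NOT false = true
[5.2] NOT false = true
[5] true AND true AND true = true
[6.1] NOT true = false
[6] false AND false AND false = false
[7] true AND false AND false = false
[8] true AND false AND false = false
[root] false OR false OR false OR false OR true OR false OR false OR false = true
Overall: true → funded

Funded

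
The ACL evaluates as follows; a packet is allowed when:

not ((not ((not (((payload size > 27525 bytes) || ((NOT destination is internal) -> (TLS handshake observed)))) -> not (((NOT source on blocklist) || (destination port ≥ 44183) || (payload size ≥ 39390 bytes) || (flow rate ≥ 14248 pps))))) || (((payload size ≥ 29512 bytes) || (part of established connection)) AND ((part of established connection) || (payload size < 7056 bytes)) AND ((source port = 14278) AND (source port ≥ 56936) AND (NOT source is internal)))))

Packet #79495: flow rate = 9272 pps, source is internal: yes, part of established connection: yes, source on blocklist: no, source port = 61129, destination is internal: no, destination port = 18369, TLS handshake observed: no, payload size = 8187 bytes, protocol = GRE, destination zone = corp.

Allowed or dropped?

Atomic conditions:
  payload size > 27525 bytes: 8187 > 27525 is false
  NOT destination is internal: no → true
  TLS handshake observed: no → false
  NOT source on blocklist: no → true
  destination port ≥ 44183: 18369 ≥ 44183 is false
  payload size ≥ 39390 bytes: 8187 ≥ 39390 is false
  flow rate ≥ 14248 pps: 9272 ≥ 14248 is false
  payload size ≥ 29512 bytes: 8187 ≥ 29512 is false
  part of established connection: yes → true
  payload size < 7056 bytes: 8187 < 7056 is false
  source port = 14278: 61129 == 14278 is false
  source port ≥ 56936: 61129 ≥ 56936 is true
  NOT source is internal: yes → false
Combine:
[1.1.1.1.1.2] true → false = false
[1.1.1.1.1] false OR false = false
[1.1.1.1] NOT false = true
[1.1.1.2.1] true OR false OR false OR false = true
[1.1.1.2] NOT true = false
[1.1.1] true → false = false
[1.1] NOT false = true
[1.2.1] false OR true = true
[1.2.2] true OR false = true
[1.2.3] false AND true AND false = false
[1.2] true AND true AND false = false
[1] true OR false = true
[root] NOT true = false
Overall: false → dropped

Dropped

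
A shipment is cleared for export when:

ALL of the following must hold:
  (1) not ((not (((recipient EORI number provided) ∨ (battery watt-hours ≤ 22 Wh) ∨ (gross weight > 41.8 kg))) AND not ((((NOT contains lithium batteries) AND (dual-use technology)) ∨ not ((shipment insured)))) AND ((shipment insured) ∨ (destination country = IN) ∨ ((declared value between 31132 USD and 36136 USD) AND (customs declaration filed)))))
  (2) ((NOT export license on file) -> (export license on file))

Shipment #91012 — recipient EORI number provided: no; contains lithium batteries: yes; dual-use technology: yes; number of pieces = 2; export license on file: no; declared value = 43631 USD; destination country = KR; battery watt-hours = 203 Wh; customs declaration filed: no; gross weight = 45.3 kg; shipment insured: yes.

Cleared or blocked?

Atomic conditions:
  recipient EORI number provided: no → false
  battery watt-hours ≤ 22 Wh: 203 ≤ 22 is false
  gross weight > 41.8 kg: 45.3 > 41.8 is true
  NOT contains lithium batteries: yes → false
  dual-use technology: yes → true
  shipment insured: yes → true
  destination country = IN: KR == IN is false
  declared value between 31132 USD and 36136 USD: 43631 in [31132, 36136] is false
  customs declaration filed: no → false
  NOT export license on file: no → true
  export license on file: no → false
Combine:
[1.1.1.1] false OR false OR true = true
[1.1.1] NOT true = false
[1.1.2.1.1] false AND true = false
[1.1.2.1.2] NOT true = false
[1.1.2.1] false OR false = false
[1.1.2] NOT false = true
[1.1.3.3] false AND false = false
[1.1.3] true OR false OR false = true
[1.1] false AND true AND true = false
[1] NOT false = true
[2] true → false = false
[root] true AND false = false
Overall: false → blocked

Blocked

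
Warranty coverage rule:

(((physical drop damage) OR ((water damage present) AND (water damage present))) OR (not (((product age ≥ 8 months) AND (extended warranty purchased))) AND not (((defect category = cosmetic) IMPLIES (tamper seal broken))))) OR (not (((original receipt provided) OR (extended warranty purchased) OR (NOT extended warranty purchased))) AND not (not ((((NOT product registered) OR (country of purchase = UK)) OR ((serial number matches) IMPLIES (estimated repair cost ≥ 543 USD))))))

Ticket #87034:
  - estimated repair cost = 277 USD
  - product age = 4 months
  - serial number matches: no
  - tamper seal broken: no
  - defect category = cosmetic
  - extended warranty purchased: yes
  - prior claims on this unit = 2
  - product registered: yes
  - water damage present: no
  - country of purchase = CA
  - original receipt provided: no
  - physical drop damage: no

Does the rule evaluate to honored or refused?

Atomic conditions:
  physical drop damage: no → false
  water damage present: no → false
  product age ≥ 8 months: 4 ≥ 8 is false
  extended warranty purchased: yes → true
  defect category = cosmetic: cosmetic == cosmetic is true
  tamper seal broken: no → false
  original receipt provided: no → false
  NOT extended warranty purchased: yes → false
  NOT product registered: yes → false
  country of purchase = UK: CA == UK is false
  serial number matches: no → false
  estimated repair cost ≥ 543 USD: 277 ≥ 543 is false
Combine:
[1.1.2] false AND false = false
[1.1] false OR false = false
[1.2.1.1] false AND true = false
[1.2.1] NOT false = true
[1.2.2.1] true → false = false
[1.2.2] NOT false = true
[1.2] true AND true = true
[1] false OR true = true
[2.1.1] false OR true OR false = true
[2.1] NOT true = false
[2.2.1.1.1] false OR false = false
[2.2.1.1.2] false → false (antecedent false ⇒ implication holds) = true
[2.2.1.1] false OR true = true
[2.2.1] NOT true = false
[2.2] NOT false = true
[2] false AND true = false
[root] true OR false = true
Overall: true → honored

Honored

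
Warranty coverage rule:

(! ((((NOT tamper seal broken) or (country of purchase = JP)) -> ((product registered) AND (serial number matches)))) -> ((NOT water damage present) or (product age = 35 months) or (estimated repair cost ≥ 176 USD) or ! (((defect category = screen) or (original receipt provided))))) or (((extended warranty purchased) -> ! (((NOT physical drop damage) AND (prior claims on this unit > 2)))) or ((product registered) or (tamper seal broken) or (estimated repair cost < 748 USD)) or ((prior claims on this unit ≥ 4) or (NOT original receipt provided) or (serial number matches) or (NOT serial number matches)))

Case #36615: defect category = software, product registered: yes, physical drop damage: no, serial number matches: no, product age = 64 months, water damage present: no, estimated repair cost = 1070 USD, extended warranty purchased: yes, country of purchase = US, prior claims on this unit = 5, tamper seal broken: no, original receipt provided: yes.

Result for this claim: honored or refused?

Honored

Atomic conditions:
  NOT tamper seal broken: no → true
  country of purchase = JP: US == JP is false
  product registered: yes → true
  serial number matches: no → false
  NOT water damage present: no → true
  product age = 35 months: 64 == 35 is false
  estimated repair cost ≥ 176 USD: 1070 ≥ 176 is true
  defect category = screen: software == screen is false
  original receipt provided: yes → true
  extended warranty purchased: yes → true
  NOT physical drop damage: no → true
  prior claims on this unit > 2: 5 > 2 is true
  tamper seal broken: no → false
  estimated repair cost < 748 USD: 1070 < 748 is false
  prior claims on this unit ≥ 4: 5 ≥ 4 is true
  NOT original receipt provided: yes → false
  NOT serial number matches: no → true
Combine:
[1.1.1.1] true OR false = true
[1.1.1.2] true AND false = false
[1.1.1] true → false = false
[1.1] NOT false = true
[1.2.4.1] false OR true = true
[1.2.4] NOT true = false
[1.2] true OR false OR true OR false = true
[1] true → true = true
[2.1.2.1] true AND true = true
[2.1.2] NOT true = false
[2.1] true → false = false
[2.2] true OR false OR false = true
[2.3] true OR false OR false OR true = true
[2] false OR true OR true = true
[root] true OR true = true
Overall: true → honored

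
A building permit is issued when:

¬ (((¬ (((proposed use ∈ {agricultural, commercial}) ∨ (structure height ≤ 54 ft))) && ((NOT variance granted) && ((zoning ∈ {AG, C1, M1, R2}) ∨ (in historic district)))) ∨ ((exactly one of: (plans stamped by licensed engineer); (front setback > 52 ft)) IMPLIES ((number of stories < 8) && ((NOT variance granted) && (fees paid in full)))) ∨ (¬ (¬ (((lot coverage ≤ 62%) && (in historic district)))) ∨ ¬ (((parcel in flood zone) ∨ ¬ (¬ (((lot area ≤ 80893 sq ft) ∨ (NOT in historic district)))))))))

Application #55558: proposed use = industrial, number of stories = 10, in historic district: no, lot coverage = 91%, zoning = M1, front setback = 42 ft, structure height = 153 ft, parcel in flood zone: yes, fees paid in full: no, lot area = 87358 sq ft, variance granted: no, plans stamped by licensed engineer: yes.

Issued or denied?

Atomic conditions:
  proposed use ∈ {agricultural, commercial}: industrial is not in the set → false
  structure height ≤ 54 ft: 153 ≤ 54 is false
  NOT variance granted: no → true
  zoning ∈ {AG, C1, M1, R2}: M1 is in the set → true
  in historic district: no → false
  plans stamped by licensed engineer: yes → true
  front setback > 52 ft: 42 > 52 is false
  number of stories < 8: 10 < 8 is false
  fees paid in full: no → false
  lot coverage ≤ 62%: 91 ≤ 62 is false
  parcel in flood zone: yes → true
  lot area ≤ 80893 sq ft: 87358 ≤ 80893 is false
  NOT in historic district: no → true
Combine:
[1.1.1.1] false OR false = false
[1.1.1] NOT false = true
[1.1.2.2] true OR false = true
[1.1.2] true AND true = true
[1.1] true AND true = true
[1.2.1] exactly-one(true, false) = true
[1.2.2.2] true AND false = false
[1.2.2] false AND false = false
[1.2] true → false = false
[1.3.1.1.1] false AND false = false
[1.3.1.1] NOT false = true
[1.3.1] NOT true = false
[1.3.2.1.2.1.1] false OR true = true
[1.3.2.1.2.1] NOT true = false
[1.3.2.1.2] NOT false = true
[1.3.2.1] true OR true = true
[1.3.2] NOT true = false
[1.3] false OR false = false
[1] true OR false OR false = true
[root] NOT true = false
Overall: false → denied

Denied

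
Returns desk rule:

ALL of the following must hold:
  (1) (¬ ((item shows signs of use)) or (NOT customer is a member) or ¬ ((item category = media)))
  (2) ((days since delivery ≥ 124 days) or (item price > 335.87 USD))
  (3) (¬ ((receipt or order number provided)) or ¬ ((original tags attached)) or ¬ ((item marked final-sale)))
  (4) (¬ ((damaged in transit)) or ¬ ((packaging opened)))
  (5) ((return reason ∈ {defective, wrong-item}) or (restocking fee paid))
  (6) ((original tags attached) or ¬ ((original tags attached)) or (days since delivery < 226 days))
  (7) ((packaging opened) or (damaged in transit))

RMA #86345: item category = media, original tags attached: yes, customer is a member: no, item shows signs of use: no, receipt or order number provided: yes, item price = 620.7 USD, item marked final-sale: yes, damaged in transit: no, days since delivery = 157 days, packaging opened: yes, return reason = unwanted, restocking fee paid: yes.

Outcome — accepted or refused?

Atomic conditions:
  item shows signs of use: no → false
  NOT customer is a member: no → true
  item category = media: media == media is true
  days since delivery ≥ 124 days: 157 ≥ 124 is true
  item price > 335.87 USD: 620.7 > 335.87 is true
  receipt or order number provided: yes → true
  original tags attached: yes → true
  item marked final-sale: yes → true
  damaged in transit: no → false
  packaging opened: yes → true
  return reason ∈ {defective, wrong-item}: unwanted is not in the set → false
  restocking fee paid: yes → true
  days since delivery < 226 days: 157 < 226 is true
Combine:
[1.1] NOT false = true
[1.3] NOT true = false
[1] true OR true OR false = true
[2] true OR true = true
[3.1] NOT true = false
[3.2] NOT true = false
[3.3] NOT true = false
[3] false OR false OR false = false
[4.1] NOT false = true
[4.2] NOT true = false
[4] true OR false = true
[5] false OR true = true
[6.2] NOT true = false
[6] true OR false OR true = true
[7] true OR false = true
[root] true AND true AND false AND true AND true AND true AND true = false
Overall: false → refused

Refused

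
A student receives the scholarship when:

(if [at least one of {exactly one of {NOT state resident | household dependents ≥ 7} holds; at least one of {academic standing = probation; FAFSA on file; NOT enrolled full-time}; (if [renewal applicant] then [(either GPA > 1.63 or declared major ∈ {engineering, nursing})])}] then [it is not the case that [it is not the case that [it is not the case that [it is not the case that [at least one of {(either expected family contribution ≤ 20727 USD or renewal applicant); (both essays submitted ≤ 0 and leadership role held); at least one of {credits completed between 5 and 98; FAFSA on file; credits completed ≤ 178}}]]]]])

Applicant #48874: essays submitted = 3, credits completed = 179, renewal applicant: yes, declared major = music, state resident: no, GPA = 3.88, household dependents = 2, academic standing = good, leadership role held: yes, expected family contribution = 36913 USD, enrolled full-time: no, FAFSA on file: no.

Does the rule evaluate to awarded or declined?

Awarded

Atomic conditions:
  NOT state resident: no → true
  household dependents ≥ 7: 2 ≥ 7 is false
  academic standing = probation: good == probation is false
  FAFSA on file: no → false
  NOT enrolled full-time: no → true
  renewal applicant: yes → true
  GPA > 1.63: 3.88 > 1.63 is true
  declared major ∈ {engineering, nursing}: music is not in the set → false
  expected family contribution ≤ 20727 USD: 36913 ≤ 20727 is false
  essays submitted ≤ 0: 3 ≤ 0 is false
  leadership role held: yes → true
  credits completed between 5 and 98: 179 in [5, 98] is false
  credits completed ≤ 178: 179 ≤ 178 is false
Combine:
[1.1] exactly-one(true, false) = true
[1.2] false OR false OR true = true
[1.3.2] true OR false = true
[1.3] true → true = true
[1] true OR true OR true = true
[2.1.1.1.1.1] false OR true = true
[2.1.1.1.1.2] false AND true = false
[2.1.1.1.1.3] false OR false OR false = false
[2.1.1.1.1] true OR false OR false = true
[2.1.1.1] NOT true = false
[2.1.1] NOT false = true
[2.1] NOT true = false
[2] NOT false = true
[root] true → true = true
Overall: true → awarded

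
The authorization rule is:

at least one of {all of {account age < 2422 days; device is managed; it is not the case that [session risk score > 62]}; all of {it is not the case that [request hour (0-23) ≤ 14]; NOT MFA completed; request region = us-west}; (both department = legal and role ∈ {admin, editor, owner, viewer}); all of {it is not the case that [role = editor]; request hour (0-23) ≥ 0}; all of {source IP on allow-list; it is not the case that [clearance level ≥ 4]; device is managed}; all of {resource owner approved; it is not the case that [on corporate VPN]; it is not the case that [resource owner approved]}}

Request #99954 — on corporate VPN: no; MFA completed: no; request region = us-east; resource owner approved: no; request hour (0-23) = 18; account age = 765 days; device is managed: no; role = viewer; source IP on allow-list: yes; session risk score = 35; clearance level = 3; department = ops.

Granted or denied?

Atomic conditions:
  account age < 2422 days: 765 < 2422 is true
  device is managed: no → false
  session risk score > 62: 35 > 62 is false
  request hour (0-23) ≤ 14: 18 ≤ 14 is false
  NOT MFA completed: no → true
  request region = us-west: us-east == us-west is false
  department = legal: ops == legal is false
  role ∈ {admin, editor, owner, viewer}: viewer is in the set → true
  role = editor: viewer == editor is false
  request hour (0-23) ≥ 0: 18 ≥ 0 is true
  source IP on allow-list: yes → true
  clearance level ≥ 4: 3 ≥ 4 is false
  resource owner approved: no → false
  on corporate VPN: no → false
Combine:
[1.3] NOT false = true
[1] true AND false AND true = false
[2.1] NOT false = true
[2] true AND true AND false = false
[3] false AND true = false
[4.1] NOT false = true
[4] true AND true = true
[5.2] NOT false = true
[5] true AND true AND false = false
[6.2] NOT false = true
[6.3] NOT false = true
[6] false AND true AND true = false
[root] false OR false OR false OR true OR false OR false = true
Overall: true → granted

Granted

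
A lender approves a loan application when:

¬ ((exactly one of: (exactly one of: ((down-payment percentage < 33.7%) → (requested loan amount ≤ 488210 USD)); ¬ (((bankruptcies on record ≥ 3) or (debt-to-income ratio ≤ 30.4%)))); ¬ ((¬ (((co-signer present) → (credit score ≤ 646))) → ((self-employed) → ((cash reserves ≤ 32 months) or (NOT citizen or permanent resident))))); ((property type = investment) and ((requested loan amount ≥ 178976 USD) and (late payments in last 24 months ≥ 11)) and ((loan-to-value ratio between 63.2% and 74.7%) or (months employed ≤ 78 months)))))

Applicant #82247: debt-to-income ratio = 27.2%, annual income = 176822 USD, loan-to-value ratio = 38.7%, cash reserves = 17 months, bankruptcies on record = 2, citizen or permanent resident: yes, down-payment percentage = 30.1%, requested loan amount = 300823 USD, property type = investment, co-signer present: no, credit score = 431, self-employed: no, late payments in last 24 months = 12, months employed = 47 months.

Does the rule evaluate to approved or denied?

Approved

Atomic conditions:
  down-payment percentage < 33.7%: 30.1 < 33.7 is true
  requested loan amount ≤ 488210 USD: 300823 ≤ 488210 is true
  bankruptcies on record ≥ 3: 2 ≥ 3 is false
  debt-to-income ratio ≤ 30.4%: 27.2 ≤ 30.4 is true
  co-signer present: no → false
  credit score ≤ 646: 431 ≤ 646 is true
  self-employed: no → false
  cash reserves ≤ 32 months: 17 ≤ 32 is true
  NOT citizen or permanent resident: yes → false
  property type = investment: investment == investment is true
  requested loan amount ≥ 178976 USD: 300823 ≥ 178976 is true
  late payments in last 24 months ≥ 11: 12 ≥ 11 is true
  loan-to-value ratio between 63.2% and 74.7%: 38.7 in [63.2, 74.7] is false
  months employed ≤ 78 months: 47 ≤ 78 is true
Combine:
[1.1.1] true → true = true
[1.1.2.1] false OR true = true
[1.1.2] NOT true = false
[1.1] exactly-one(true, false) = true
[1.2.1.1.1] false → true (antecedent false ⇒ implication holds) = true
[1.2.1.1] NOT true = false
[1.2.1.2.2] true OR false = true
[1.2.1.2] false → true (antecedent false ⇒ implication holds) = true
[1.2.1] false → true (antecedent false ⇒ implication holds) = true
[1.2] NOT true = false
[1.3.2] true AND true = true
[1.3.3] false OR true = true
[1.3] true AND true AND true = true
[1] exactly-one(true, false, true) = false
[root] NOT false = true
Overall: true → approved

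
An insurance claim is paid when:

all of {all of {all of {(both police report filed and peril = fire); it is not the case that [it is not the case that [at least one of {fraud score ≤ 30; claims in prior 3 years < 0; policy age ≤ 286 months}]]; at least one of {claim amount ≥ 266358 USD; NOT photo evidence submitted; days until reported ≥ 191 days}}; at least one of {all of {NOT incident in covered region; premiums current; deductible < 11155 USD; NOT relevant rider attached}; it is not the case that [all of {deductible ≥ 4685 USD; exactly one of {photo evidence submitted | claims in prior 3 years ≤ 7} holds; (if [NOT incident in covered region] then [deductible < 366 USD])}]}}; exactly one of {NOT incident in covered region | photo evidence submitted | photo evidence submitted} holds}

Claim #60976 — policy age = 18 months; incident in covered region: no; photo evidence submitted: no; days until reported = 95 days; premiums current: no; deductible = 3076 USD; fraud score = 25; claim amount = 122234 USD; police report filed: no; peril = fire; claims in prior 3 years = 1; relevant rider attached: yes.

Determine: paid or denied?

Denied

Atomic conditions:
  police report filed: no → false
  peril = fire: fire == fire is true
  fraud score ≤ 30: 25 ≤ 30 is true
  claims in prior 3 years < 0: 1 < 0 is false
  policy age ≤ 286 months: 18 ≤ 286 is true
  claim amount ≥ 266358 USD: 122234 ≥ 266358 is false
  NOT photo evidence submitted: no → true
  days until reported ≥ 191 days: 95 ≥ 191 is false
  NOT incident in covered region: no → true
  premiums current: no → false
  deductible < 11155 USD: 3076 < 11155 is true
  NOT relevant rider attached: yes → false
  deductible ≥ 4685 USD: 3076 ≥ 4685 is false
  photo evidence submitted: no → false
  claims in prior 3 years ≤ 7: 1 ≤ 7 is true
  deductible < 366 USD: 3076 < 366 is false
Combine:
[1.1.1] false AND true = false
[1.1.2.1.1] true OR false OR true = true
[1.1.2.1] NOT true = false
[1.1.2] NOT false = true
[1.1.3] false OR true OR false = true
[1.1] false AND true AND true = false
[1.2.1] true AND false AND true AND false = false
[1.2.2.1.2] exactly-one(false, true) = true
[1.2.2.1.3] true → false = false
[1.2.2.1] false AND true AND false = false
[1.2.2] NOT false = true
[1.2] false OR true = true
[1] false AND true = false
[2] exactly-one(true, false, false) = true
[root] false AND true = false
Overall: false → denied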